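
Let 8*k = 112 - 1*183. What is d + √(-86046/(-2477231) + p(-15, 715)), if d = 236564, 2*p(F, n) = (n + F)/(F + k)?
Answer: 236564 + I*√3274116811533367694/473151121 ≈ 2.3656e+5 + 3.8243*I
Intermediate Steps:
k = -71/8 (k = (112 - 1*183)/8 = (112 - 183)/8 = (⅛)*(-71) = -71/8 ≈ -8.8750)
p(F, n) = (F + n)/(2*(-71/8 + F)) (p(F, n) = ((n + F)/(F - 71/8))/2 = ((F + n)/(-71/8 + F))/2 = (F + n)/(2*(-71/8 + F)))
d + √(-86046/(-2477231) + p(-15, 715)) = 236564 + √(-86046/(-2477231) + 4*(-15 + 715)/(-71 + 8*(-15))) = 236564 + √(-86046*(-1/2477231) + 4*700/(-71 - 120)) = 236564 + √(86046/2477231 + 4*700/(-191)) = 236564 + √(86046/2477231 + 4*(-1/191)*700) = 236564 + √(86046/2477231 - 2800/191) = 236564 + √(-6919812014/473151121) = 236564 + I*√3274116811533367694/473151121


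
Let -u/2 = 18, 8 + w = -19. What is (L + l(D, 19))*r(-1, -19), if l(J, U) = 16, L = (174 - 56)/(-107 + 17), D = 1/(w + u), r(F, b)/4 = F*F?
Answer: 2644/45 ≈ 58.756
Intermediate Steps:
w = -27 (w = -8 - 19 = -27)
u = -36 (u = -2*18 = -36)
r(F, b) = 4*F² (r(F, b) = 4*(F*F) = 4*F²)
D = -1/63 (D = 1/(-27 - 36) = 1/(-63) = -1/63 ≈ -0.015873)
L = -59/45 (L = 118/(-90) = 118*(-1/90) = -59/45 ≈ -1.3111)
(L + l(D, 19))*r(-1, -19) = (-59/45 + 16)*(4*(-1)²) = 661*(4*1)/45 = (661/45)*4 = 2644/45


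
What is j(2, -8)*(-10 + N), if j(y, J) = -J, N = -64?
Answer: -592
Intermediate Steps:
j(2, -8)*(-10 + N) = (-1*(-8))*(-10 - 64) = 8*(-74) = -592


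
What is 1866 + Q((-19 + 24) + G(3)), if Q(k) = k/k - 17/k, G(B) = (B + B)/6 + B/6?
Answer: 24237/13 ≈ 1864.4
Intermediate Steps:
G(B) = B/2 (G(B) = (2*B)*(⅙) + B*(⅙) = B/3 + B/6 = B/2)
Q(k) = 1 - 17/k
1866 + Q((-19 + 24) + G(3)) = 1866 + (-17 + ((-19 + 24) + (½)*3))/((-19 + 24) + (½)*3) = 1866 + (-17 + (5 + 3/2))/(5 + 3/2) = 1866 + (-17 + 13/2)/(13/2) = 1866 + (2/13)*(-21/2) = 1866 - 21/13 = 24237/13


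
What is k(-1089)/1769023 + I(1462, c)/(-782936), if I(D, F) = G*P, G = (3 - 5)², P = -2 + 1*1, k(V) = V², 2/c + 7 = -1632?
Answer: 232126830037/346257947882 ≈ 0.67039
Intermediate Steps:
c = -2/1639 (c = 2/(-7 - 1632) = 2/(-1639) = 2*(-1/1639) = -2/1639 ≈ -0.0012203)
P = -1 (P = -2 + 1 = -1)
G = 4 (G = (-2)² = 4)
I(D, F) = -4 (I(D, F) = 4*(-1) = -4)
k(-1089)/1769023 + I(1462, c)/(-782936) = (-1089)²/1769023 - 4/(-782936) = 1185921*(1/1769023) - 4*(-1/782936) = 1185921/1769023 + 1/195734 = 232126830037/346257947882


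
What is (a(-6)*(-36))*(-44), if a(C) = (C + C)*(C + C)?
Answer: 228096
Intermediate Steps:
a(C) = 4*C² (a(C) = (2*C)*(2*C) = 4*C²)
(a(-6)*(-36))*(-44) = ((4*(-6)²)*(-36))*(-44) = ((4*36)*(-36))*(-44) = (144*(-36))*(-44) = -5184*(-44) = 228096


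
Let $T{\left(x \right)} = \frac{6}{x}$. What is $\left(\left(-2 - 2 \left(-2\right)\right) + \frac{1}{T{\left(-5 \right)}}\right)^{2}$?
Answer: $\frac{49}{36} \approx 1.3611$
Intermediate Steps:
$\left(\left(-2 - 2 \left(-2\right)\right) + \frac{1}{T{\left(-5 \right)}}\right)^{2} = \left(\left(-2 - 2 \left(-2\right)\right) + \frac{1}{6 \frac{1}{-5}}\right)^{2} = \left(\left(-2 - -4\right) + \frac{1}{6 \left(- \frac{1}{5}\right)}\right)^{2} = \left(\left(-2 + 4\right) + \frac{1}{- \frac{6}{5}}\right)^{2} = \left(2 - \frac{5}{6}\right)^{2} = \left(\frac{7}{6}\right)^{2} = \frac{49}{36}$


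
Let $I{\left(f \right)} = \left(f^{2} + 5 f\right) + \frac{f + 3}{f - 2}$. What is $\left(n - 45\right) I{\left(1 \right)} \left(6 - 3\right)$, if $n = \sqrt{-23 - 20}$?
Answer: $-270 + 6 i \sqrt{43} \approx -270.0 + 39.345 i$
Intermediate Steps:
$n = i \sqrt{43}$ ($n = \sqrt{-43} = i \sqrt{43} \approx 6.5574 i$)
$I{\left(f \right)} = f^{2} + 5 f + \frac{3 + f}{-2 + f}$ ($I{\left(f \right)} = \left(f^{2} + 5 f\right) + \frac{3 + f}{-2 + f} = f^{2} + 5 f + \frac{3 + f}{-2 + f}$)
$\left(n - 45\right) I{\left(1 \right)} \left(6 - 3\right) = \left(i \sqrt{43} - 45\right) \frac{3 + 1^{3} - 9 + 3 \cdot 1^{2}}{-2 + 1} \left(6 - 3\right) = \left(-45 + i \sqrt{43}\right) \frac{3 + 1 - 9 + 3 \cdot 1}{-1} \cdot 3 = \left(-45 + i \sqrt{43}\right) - (3 + 1 - 9 + 3) 3 = \left(-45 + i \sqrt{43}\right) \left(-1\right) \left(-2\right) 3 = \left(-45 + i \sqrt{43}\right) 2 \cdot 3 = \left(-45 + i \sqrt{43}\right) 6 = -270 + 6 i \sqrt{43}$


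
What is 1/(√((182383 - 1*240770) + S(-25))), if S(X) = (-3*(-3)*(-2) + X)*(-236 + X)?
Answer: -I*√11791/23582 ≈ -0.0046046*I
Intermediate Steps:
S(X) = (-236 + X)*(-18 + X) (S(X) = (9*(-2) + X)*(-236 + X) = (-18 + X)*(-236 + X) = (-236 + X)*(-18 + X))
1/(√((182383 - 1*240770) + S(-25))) = 1/(√((182383 - 1*240770) + (4248 + (-25)² - 254*(-25)))) = 1/(√((182383 - 240770) + (4248 + 625 + 6350))) = 1/(√(-58387 + 11223)) = 1/(√(-47164)) = 1/(2*I*√11791) = -I*√11791/23582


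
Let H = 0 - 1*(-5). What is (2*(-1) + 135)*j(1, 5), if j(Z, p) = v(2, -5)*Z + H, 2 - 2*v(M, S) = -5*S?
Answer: -1729/2 ≈ -864.50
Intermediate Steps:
v(M, S) = 1 + 5*S/2 (v(M, S) = 1 - (-5)*S/2 = 1 + 5*S/2)
H = 5 (H = 0 + 5 = 5)
j(Z, p) = 5 - 23*Z/2 (j(Z, p) = (1 + (5/2)*(-5))*Z + 5 = (1 - 25/2)*Z + 5 = -23*Z/2 + 5 = 5 - 23*Z/2)
(2*(-1) + 135)*j(1, 5) = (2*(-1) + 135)*(5 - 23/2*1) = (-2 + 135)*(5 - 23/2) = 133*(-13/2) = -1729/2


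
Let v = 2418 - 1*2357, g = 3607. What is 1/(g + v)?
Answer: 1/3668 ≈ 0.00027263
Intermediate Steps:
v = 61 (v = 2418 - 2357 = 61)
1/(g + v) = 1/(3607 + 61) = 1/3668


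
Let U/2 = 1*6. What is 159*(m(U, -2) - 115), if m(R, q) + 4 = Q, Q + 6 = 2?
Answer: -19557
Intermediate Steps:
Q = -4 (Q = -6 + 2 = -4)
U = 12 (U = 2*(1*6) = 2*6 = 12)
m(R, q) = -8 (m(R, q) = -4 - 4 = -8)
159*(m(U, -2) - 115) = 159*(-8 - 115) = 159*(-123) = -19557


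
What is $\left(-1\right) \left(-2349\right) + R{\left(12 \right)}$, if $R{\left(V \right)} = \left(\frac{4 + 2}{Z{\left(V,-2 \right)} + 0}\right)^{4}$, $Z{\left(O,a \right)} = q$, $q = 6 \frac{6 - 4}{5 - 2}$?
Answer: $\frac{37665}{16} \approx 2354.1$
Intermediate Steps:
$q = 4$ ($q = 6 \cdot \frac{2}{3} = 4$)
$Z{\left(O,a \right)} = 4$
$R{\left(V \right)} = \frac{81}{16}$ ($R{\left(V \right)} = \left(\frac{4 + 2}{4 + 0}\right)^{4} = \left(\frac{6}{4}\right)^{4} = \left(6 \cdot \frac{1}{4}\right)^{4} = \left(\frac{3}{2}\right)^{4} = \frac{81}{16}$)
$\left(-1\right) \left(-2349\right) + R{\left(12 \right)} = \left(-1\right) \left(-2349\right) + \frac{81}{16} = 2349 + \frac{81}{16} = \frac{37665}{16}$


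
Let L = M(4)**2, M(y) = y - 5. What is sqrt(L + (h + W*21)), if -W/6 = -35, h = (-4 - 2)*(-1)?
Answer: sqrt(4417) ≈ 66.460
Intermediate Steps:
h = 6 (h = -6*(-1) = 6)
W = 210 (W = -6*(-35) = 210)
M(y) = -5 + y
L = 1 (L = (-5 + 4)**2 = (-1)**2 = 1)
sqrt(L + (h + W*21)) = sqrt(1 + (6 + 210*21)) = sqrt(1 + (6 + 4410)) = sqrt(1 + 4416) = sqrt(4417)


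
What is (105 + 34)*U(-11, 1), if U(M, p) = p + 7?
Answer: 1112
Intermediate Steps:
U(M, p) = 7 + p
(105 + 34)*U(-11, 1) = (105 + 34)*(7 + 1) = 139*8 = 1112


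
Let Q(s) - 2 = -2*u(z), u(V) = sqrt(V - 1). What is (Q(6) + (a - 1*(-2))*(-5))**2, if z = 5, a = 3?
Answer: 729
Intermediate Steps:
u(V) = sqrt(-1 + V)
Q(s) = -2 (Q(s) = 2 - 2*sqrt(-1 + 5) = 2 - 2*sqrt(4) = 2 - 2*2 = 2 - 4 = -2)
(Q(6) + (a - 1*(-2))*(-5))**2 = (-2 + (3 - 1*(-2))*(-5))**2 = (-2 + (3 + 2)*(-5))**2 = (-2 + 5*(-5))**2 = (-2 - 25)**2 = (-27)**2 = 729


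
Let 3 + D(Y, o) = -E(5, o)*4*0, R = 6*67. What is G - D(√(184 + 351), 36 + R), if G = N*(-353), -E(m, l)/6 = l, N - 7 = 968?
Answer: -344172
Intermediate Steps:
N = 975 (N = 7 + 968 = 975)
E(m, l) = -6*l
R = 402
G = -344175 (G = 975*(-353) = -344175)
D(Y, o) = -3 (D(Y, o) = -3 - -6*o*4*0 = -3 - (-24*o)*0 = -3 - 1*0 = -3 + 0 = -3)
G - D(√(184 + 351), 36 + R) = -344175 - 1*(-3) = -344175 + 3 = -344172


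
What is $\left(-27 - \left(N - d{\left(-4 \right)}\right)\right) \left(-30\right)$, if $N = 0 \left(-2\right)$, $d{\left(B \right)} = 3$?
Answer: $720$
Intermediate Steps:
$N = 0$
$\left(-27 - \left(N - d{\left(-4 \right)}\right)\right) \left(-30\right) = \left(-27 + \left(3 - 0\right)\right) \left(-30\right) = \left(-27 + \left(3 + 0\right)\right) \left(-30\right) = \left(-27 + 3\right) \left(-30\right) = \left(-24\right) \left(-30\right) = 720$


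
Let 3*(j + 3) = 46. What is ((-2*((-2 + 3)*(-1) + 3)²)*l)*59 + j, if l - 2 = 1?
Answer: -4211/3 ≈ -1403.7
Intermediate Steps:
l = 3 (l = 2 + 1 = 3)
j = 37/3 (j = -3 + (⅓)*46 = -3 + 46/3 = 37/3 ≈ 12.333)
((-2*((-2 + 3)*(-1) + 3)²)*l)*59 + j = (-2*((-2 + 3)*(-1) + 3)²*3)*59 + 37/3 = (-2*(1*(-1) + 3)²*3)*59 + 37/3 = (-2*(-1 + 3)²*3)*59 + 37/3 = (-2*2²*3)*59 + 37/3 = (-2*4*3)*59 + 37/3 = -8*3*59 + 37/3 = -24*59 + 37/3 = -1416 + 37/3 = -4211/3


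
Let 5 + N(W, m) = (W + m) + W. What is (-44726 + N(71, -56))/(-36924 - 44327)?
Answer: 44645/81251 ≈ 0.54947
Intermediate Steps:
N(W, m) = -5 + m + 2*W (N(W, m) = -5 + ((W + m) + W) = -5 + (m + 2*W) = -5 + m + 2*W)
(-44726 + N(71, -56))/(-36924 - 44327) = (-44726 + (-5 - 56 + 2*71))/(-36924 - 44327) = (-44726 + (-5 - 56 + 142))/(-81251) = (-44726 + 81)*(-1/81251) = -44645*(-1/81251) = 44645/81251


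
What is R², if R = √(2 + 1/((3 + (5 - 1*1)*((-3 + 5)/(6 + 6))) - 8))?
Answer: 23/13 ≈ 1.7692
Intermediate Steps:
R = √299/13 (R = √(2 + 1/((3 + (5 - 1)*(2/12)) - 8)) = √(2 + 1/((3 + 4*(2*(1/12))) - 8)) = √(2 + 1/((3 + 4*(⅙)) - 8)) = √(2 + 1/((3 + ⅔) - 8)) = √(2 + 1/(11/3 - 8)) = √(2 + 1/(-13/3)) = √(2 - 3/13) = √(23/13) = √299/13 ≈ 1.3301)
R² = (√299/13)² = 23/13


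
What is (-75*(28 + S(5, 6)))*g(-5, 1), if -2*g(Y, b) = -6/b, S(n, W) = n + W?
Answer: -8775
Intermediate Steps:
S(n, W) = W + n
g(Y, b) = 3/b (g(Y, b) = -(-3)/b = 3/b)
(-75*(28 + S(5, 6)))*g(-5, 1) = (-75*(28 + (6 + 5)))*(3/1) = (-75*(28 + 11))*(3*1) = -75*39*3 = -2925*3 = -8775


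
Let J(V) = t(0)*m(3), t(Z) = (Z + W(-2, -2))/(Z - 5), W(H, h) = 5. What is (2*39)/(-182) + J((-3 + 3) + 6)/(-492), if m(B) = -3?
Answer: -499/1148 ≈ -0.43467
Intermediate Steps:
t(Z) = (5 + Z)/(-5 + Z) (t(Z) = (Z + 5)/(Z - 5) = (5 + Z)/(-5 + Z))
J(V) = 3 (J(V) = ((5 + 0)/(-5 + 0))*(-3) = (5/(-5))*(-3) = -⅕*5*(-3) = -1*(-3) = 3)
(2*39)/(-182) + J((-3 + 3) + 6)/(-492) = (2*39)/(-182) + 3/(-492) = 78*(-1/182) + 3*(-1/492) = -3/7 - 1/164 = -499/1148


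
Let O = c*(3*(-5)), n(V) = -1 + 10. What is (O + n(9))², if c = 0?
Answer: 81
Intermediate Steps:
n(V) = 9
O = 0 (O = 0*(3*(-5)) = 0*(-15) = 0)
(O + n(9))² = (0 + 9)² = 9² = 81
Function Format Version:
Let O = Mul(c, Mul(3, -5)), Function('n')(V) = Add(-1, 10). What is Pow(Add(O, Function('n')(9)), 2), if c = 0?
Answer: 81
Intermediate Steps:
Function('n')(V) = 9
O = 0 (O = Mul(0, Mul(3, -5)) = Mul(0, -15) = 0)
Pow(Add(O, Function('n')(9)), 2) = Pow(Add(0, 9), 2) = Pow(9, 2) = 81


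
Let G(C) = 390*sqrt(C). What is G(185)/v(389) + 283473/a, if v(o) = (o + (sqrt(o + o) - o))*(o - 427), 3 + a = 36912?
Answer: 10499/1367 - 195*sqrt(143930)/14782 ≈ 2.6756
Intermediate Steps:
a = 36909 (a = -3 + 36912 = 36909)
v(o) = sqrt(2)*sqrt(o)*(-427 + o) (v(o) = (o + (sqrt(2*o) - o))*(-427 + o) = (o + (sqrt(2)*sqrt(o) - o))*(-427 + o) = (o + (-o + sqrt(2)*sqrt(o)))*(-427 + o) = (sqrt(2)*sqrt(o))*(-427 + o) = sqrt(2)*sqrt(o)*(-427 + o))
G(185)/v(389) + 283473/a = (390*sqrt(185))/((sqrt(2)*sqrt(389)*(-427 + 389))) + 283473/36909 = (390*sqrt(185))/((sqrt(2)*sqrt(389)*(-38))) + 283473*(1/36909) = (390*sqrt(185))/((-38*sqrt(778))) + 10499/1367 = (390*sqrt(185))*(-sqrt(778)/29564) + 10499/1367 = -195*sqrt(143930)/14782 + 10499/1367 = 10499/1367 - 195*sqrt(143930)/14782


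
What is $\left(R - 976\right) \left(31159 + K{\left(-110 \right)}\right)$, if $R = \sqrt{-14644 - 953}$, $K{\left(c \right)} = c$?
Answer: $-30303824 + 93147 i \sqrt{1733} \approx -3.0304 \cdot 10^{7} + 3.8776 \cdot 10^{6} i$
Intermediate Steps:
$R = 3 i \sqrt{1733}$ ($R = \sqrt{-15597} = 3 i \sqrt{1733} \approx 124.89 i$)
$\left(R - 976\right) \left(31159 + K{\left(-110 \right)}\right) = \left(3 i \sqrt{1733} - 976\right) \left(31159 - 110\right) = \left(3 i \sqrt{1733} + \left(-24684 + 23708\right)\right) 31049 = \left(3 i \sqrt{1733} - 976\right) 31049 = \left(-976 + 3 i \sqrt{1733}\right) 31049 = -30303824 + 93147 i \sqrt{1733}$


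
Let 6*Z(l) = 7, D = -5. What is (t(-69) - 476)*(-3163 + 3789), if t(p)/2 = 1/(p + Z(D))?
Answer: -121283744/407 ≈ -2.9799e+5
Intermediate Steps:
Z(l) = 7/6 (Z(l) = (⅙)*7 = 7/6)
t(p) = 2/(7/6 + p) (t(p) = 2/(p + 7/6) = 2/(7/6 + p))
(t(-69) - 476)*(-3163 + 3789) = (12/(7 + 6*(-69)) - 476)*(-3163 + 3789) = (12/(7 - 414) - 476)*626 = (12/(-407) - 476)*626 = (12*(-1/407) - 476)*626 = (-12/407 - 476)*626 = -193744/407*626 = -121283744/407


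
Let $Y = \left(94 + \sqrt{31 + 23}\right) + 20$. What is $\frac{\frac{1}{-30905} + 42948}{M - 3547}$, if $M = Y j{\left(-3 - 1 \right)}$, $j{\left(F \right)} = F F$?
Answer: $- \frac{2286951578897}{91321339025} - \frac{63710781072 \sqrt{6}}{91321339025} \approx -26.752$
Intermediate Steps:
$j{\left(F \right)} = F^{2}$
$Y = 114 + 3 \sqrt{6}$ ($Y = \left(94 + \sqrt{54}\right) + 20 = \left(94 + 3 \sqrt{6}\right) + 20 = 114 + 3 \sqrt{6} \approx 121.35$)
$M = 1824 + 48 \sqrt{6}$ ($M = \left(114 + 3 \sqrt{6}\right) \left(-3 - 1\right)^{2} = \left(114 + 3 \sqrt{6}\right) \left(-4\right)^{2} = \left(114 + 3 \sqrt{6}\right) 16 = 1824 + 48 \sqrt{6} \approx 1941.6$)
$\frac{\frac{1}{-30905} + 42948}{M - 3547} = \frac{\frac{1}{-30905} + 42948}{\left(1824 + 48 \sqrt{6}\right) - 3547} = \frac{- \frac{1}{30905} + 42948}{-1723 + 48 \sqrt{6}} = \frac{1327307939}{30905 \left(-1723 + 48 \sqrt{6}\right)}$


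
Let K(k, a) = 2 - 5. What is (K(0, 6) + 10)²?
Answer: 49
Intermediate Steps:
K(k, a) = -3
(K(0, 6) + 10)² = (-3 + 10)² = 7² = 49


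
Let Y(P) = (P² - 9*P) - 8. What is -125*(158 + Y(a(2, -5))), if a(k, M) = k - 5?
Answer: -23250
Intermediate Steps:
a(k, M) = -5 + k
Y(P) = -8 + P² - 9*P
-125*(158 + Y(a(2, -5))) = -125*(158 + (-8 + (-5 + 2)² - 9*(-5 + 2))) = -125*(158 + (-8 + (-3)² - 9*(-3))) = -125*(158 + (-8 + 9 + 27)) = -125*(158 + 28) = -125*186 = -23250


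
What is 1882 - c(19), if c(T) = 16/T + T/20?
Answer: 714479/380 ≈ 1880.2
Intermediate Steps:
c(T) = 16/T + T/20 (c(T) = 16/T + T*(1/20) = 16/T + T/20)
1882 - c(19) = 1882 - (16/19 + (1/20)*19) = 1882 - (16*(1/19) + 19/20) = 1882 - (16/19 + 19/20) = 1882 - 1*681/380 = 1882 - 681/380 = 714479/380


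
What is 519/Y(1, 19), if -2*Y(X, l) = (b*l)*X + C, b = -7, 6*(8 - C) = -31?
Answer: 6228/719 ≈ 8.6620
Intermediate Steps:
C = 79/6 (C = 8 - ⅙*(-31) = 8 + 31/6 = 79/6 ≈ 13.167)
Y(X, l) = -79/12 + 7*X*l/2 (Y(X, l) = -((-7*l)*X + 79/6)/2 = -(-7*X*l + 79/6)/2 = -(79/6 - 7*X*l)/2 = -79/12 + 7*X*l/2)
519/Y(1, 19) = 519/(-79/12 + (7/2)*1*19) = 519/(-79/12 + 133/2) = 519/(719/12) = 519*(12/719) = 6228/719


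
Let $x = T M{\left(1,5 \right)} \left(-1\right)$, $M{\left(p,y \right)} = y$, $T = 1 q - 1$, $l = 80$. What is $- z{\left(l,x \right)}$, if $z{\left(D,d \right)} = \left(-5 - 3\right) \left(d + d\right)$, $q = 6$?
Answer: $-400$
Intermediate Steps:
$T = 5$ ($T = 1 \cdot 6 - 1 = 6 - 1 = 5$)
$x = -25$ ($x = 5 \cdot 5 \left(-1\right) = 25 \left(-1\right) = -25$)
$z{\left(D,d \right)} = - 16 d$ ($z{\left(D,d \right)} = - 8 \cdot 2 d = - 16 d$)
$- z{\left(l,x \right)} = - \left(-16\right) \left(-25\right) = \left(-1\right) 400 = -400$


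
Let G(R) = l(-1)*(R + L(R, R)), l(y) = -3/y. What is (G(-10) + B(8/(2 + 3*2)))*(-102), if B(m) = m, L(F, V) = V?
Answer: 6018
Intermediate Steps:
G(R) = 6*R (G(R) = (-3/(-1))*(R + R) = (-3*(-1))*(2*R) = 3*(2*R) = 6*R)
(G(-10) + B(8/(2 + 3*2)))*(-102) = (6*(-10) + 8/(2 + 3*2))*(-102) = (-60 + 8/(2 + 6))*(-102) = (-60 + 8/8)*(-102) = (-60 + 8*(⅛))*(-102) = (-60 + 1)*(-102) = -59*(-102) = 6018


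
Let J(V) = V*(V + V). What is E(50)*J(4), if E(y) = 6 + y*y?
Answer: 80192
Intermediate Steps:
J(V) = 2*V² (J(V) = V*(2*V) = 2*V²)
E(y) = 6 + y²
E(50)*J(4) = (6 + 50²)*(2*4²) = (6 + 2500)*(2*16) = 2506*32 = 80192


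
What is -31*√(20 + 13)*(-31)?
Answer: 961*√33 ≈ 5520.5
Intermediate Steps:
-31*√(20 + 13)*(-31) = -31*√33*(-31) = 961*√33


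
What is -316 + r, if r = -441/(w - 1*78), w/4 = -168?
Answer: -78853/250 ≈ -315.41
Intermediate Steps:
w = -672 (w = 4*(-168) = -672)
r = 147/250 (r = -441/(-672 - 1*78) = -441/(-672 - 78) = -441/(-750) = -441*(-1/750) = 147/250 ≈ 0.58800)
-316 + r = -316 + 147/250 = -78853/250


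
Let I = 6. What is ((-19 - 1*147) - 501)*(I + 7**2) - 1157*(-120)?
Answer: 102155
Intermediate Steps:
((-19 - 1*147) - 501)*(I + 7**2) - 1157*(-120) = ((-19 - 1*147) - 501)*(6 + 7**2) - 1157*(-120) = ((-19 - 147) - 501)*(6 + 49) + 138840 = (-166 - 501)*55 + 138840 = -667*55 + 138840 = -36685 + 138840 = 102155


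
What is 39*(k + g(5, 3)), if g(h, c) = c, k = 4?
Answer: 273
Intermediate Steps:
39*(k + g(5, 3)) = 39*(4 + 3) = 39*7 = 273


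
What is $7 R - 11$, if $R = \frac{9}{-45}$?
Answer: $- \frac{62}{5} \approx -12.4$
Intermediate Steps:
$R = - \frac{1}{5}$ ($R = 9 \left(- \frac{1}{45}\right) = - \frac{1}{5} \approx -0.2$)
$7 R - 11 = 7 \left(- \frac{1}{5}\right) - 11 = - \frac{7}{5} - 11 = - \frac{62}{5}$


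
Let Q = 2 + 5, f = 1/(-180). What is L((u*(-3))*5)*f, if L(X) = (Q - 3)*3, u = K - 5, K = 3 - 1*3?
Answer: -1/15 ≈ -0.066667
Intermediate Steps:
K = 0 (K = 3 - 3 = 0)
u = -5 (u = 0 - 5 = -5)
f = -1/180 ≈ -0.0055556
Q = 7
L(X) = 12 (L(X) = (7 - 3)*3 = 4*3 = 12)
L((u*(-3))*5)*f = 12*(-1/180) = -1/15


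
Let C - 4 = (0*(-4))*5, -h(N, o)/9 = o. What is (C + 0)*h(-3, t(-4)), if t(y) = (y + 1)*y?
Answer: -432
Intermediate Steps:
t(y) = y*(1 + y) (t(y) = (1 + y)*y = y*(1 + y))
h(N, o) = -9*o
C = 4 (C = 4 + (0*(-4))*5 = 4 + 0*5 = 4 + 0 = 4)
(C + 0)*h(-3, t(-4)) = (4 + 0)*(-(-36)*(1 - 4)) = 4*(-(-36)*(-3)) = 4*(-9*12) = 4*(-108) = -432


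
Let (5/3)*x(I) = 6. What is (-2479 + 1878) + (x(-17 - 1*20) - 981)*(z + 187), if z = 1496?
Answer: -8227826/5 ≈ -1.6456e+6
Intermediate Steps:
x(I) = 18/5 (x(I) = (⅗)*6 = 18/5)
(-2479 + 1878) + (x(-17 - 1*20) - 981)*(z + 187) = (-2479 + 1878) + (18/5 - 981)*(1496 + 187) = -601 - 4887/5*1683 = -601 - 8224821/5 = -8227826/5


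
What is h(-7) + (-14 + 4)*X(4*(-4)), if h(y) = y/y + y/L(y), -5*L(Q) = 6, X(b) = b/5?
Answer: 233/6 ≈ 38.833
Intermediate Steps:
X(b) = b/5 (X(b) = b*(⅕) = b/5)
L(Q) = -6/5 (L(Q) = -⅕*6 = -6/5)
h(y) = 1 - 5*y/6 (h(y) = y/y + y/(-6/5) = 1 + y*(-⅚) = 1 - 5*y/6)
h(-7) + (-14 + 4)*X(4*(-4)) = (1 - ⅚*(-7)) + (-14 + 4)*((4*(-4))/5) = (1 + 35/6) - 2*(-16) = 41/6 - 10*(-16/5) = 41/6 + 32 = 233/6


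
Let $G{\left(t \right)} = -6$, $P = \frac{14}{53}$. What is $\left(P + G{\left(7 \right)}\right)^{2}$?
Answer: $\frac{92416}{2809} \approx 32.9$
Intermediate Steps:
$P = \frac{14}{53}$ ($P = 14 \cdot \frac{1}{53} = \frac{14}{53} \approx 0.26415$)
$\left(P + G{\left(7 \right)}\right)^{2} = \left(\frac{14}{53} - 6\right)^{2} = \left(- \frac{304}{53}\right)^{2} = \frac{92416}{2809}$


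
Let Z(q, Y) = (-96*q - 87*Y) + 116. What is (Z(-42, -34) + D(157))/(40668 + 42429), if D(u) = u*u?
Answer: 10585/27699 ≈ 0.38214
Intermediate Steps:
D(u) = u**2
Z(q, Y) = 116 - 96*q - 87*Y
(Z(-42, -34) + D(157))/(40668 + 42429) = ((116 - 96*(-42) - 87*(-34)) + 157**2)/(40668 + 42429) = ((116 + 4032 + 2958) + 24649)/83097 = (7106 + 24649)*(1/83097) = 31755*(1/83097) = 10585/27699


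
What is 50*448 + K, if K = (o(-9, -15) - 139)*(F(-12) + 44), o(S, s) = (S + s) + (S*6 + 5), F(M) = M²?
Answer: -17456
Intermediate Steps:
o(S, s) = 5 + s + 7*S (o(S, s) = (S + s) + (6*S + 5) = (S + s) + (5 + 6*S) = 5 + s + 7*S)
K = -39856 (K = ((5 - 15 + 7*(-9)) - 139)*((-12)² + 44) = ((5 - 15 - 63) - 139)*(144 + 44) = (-73 - 139)*188 = -212*188 = -39856)
50*448 + K = 50*448 - 39856 = 22400 - 39856 = -17456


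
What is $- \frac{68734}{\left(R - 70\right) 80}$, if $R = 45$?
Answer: $\frac{34367}{1000} \approx 34.367$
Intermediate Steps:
$- \frac{68734}{\left(R - 70\right) 80} = - \frac{68734}{\left(45 - 70\right) 80} = - \frac{68734}{\left(-25\right) 80} = - \frac{68734}{-2000} = \left(-68734\right) \left(- \frac{1}{2000}\right) = \frac{34367}{1000}$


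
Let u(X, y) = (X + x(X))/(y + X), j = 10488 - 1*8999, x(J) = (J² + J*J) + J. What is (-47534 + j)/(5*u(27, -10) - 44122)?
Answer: 782765/742514 ≈ 1.0542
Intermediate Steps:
x(J) = J + 2*J² (x(J) = (J² + J²) + J = 2*J² + J = J + 2*J²)
j = 1489 (j = 10488 - 8999 = 1489)
u(X, y) = (X + X*(1 + 2*X))/(X + y) (u(X, y) = (X + X*(1 + 2*X))/(y + X) = (X + X*(1 + 2*X))/(X + y))
(-47534 + j)/(5*u(27, -10) - 44122) = (-47534 + 1489)/(5*(2*27*(1 + 27)/(27 - 10)) - 44122) = -46045/(5*(2*27*28/17) - 44122) = -46045/(5*(2*27*(1/17)*28) - 44122) = -46045/(5*(1512/17) - 44122) = -46045/(7560/17 - 44122) = -46045/(-742514/17) = -46045*(-17/742514) = 782765/742514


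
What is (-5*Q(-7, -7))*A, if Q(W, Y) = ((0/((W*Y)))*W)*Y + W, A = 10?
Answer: 350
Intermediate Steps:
Q(W, Y) = W (Q(W, Y) = ((0*(1/(W*Y)))*W)*Y + W = (0*W)*Y + W = 0*Y + W = 0 + W = W)
(-5*Q(-7, -7))*A = -5*(-7)*10 = 35*10 = 350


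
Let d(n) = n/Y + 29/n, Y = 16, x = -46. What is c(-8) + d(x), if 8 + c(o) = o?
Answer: -3589/184 ≈ -19.505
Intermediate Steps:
c(o) = -8 + o
d(n) = 29/n + n/16 (d(n) = n/16 + 29/n = 29/n + n/16)
c(-8) + d(x) = (-8 - 8) + (29/(-46) + (1/16)*(-46)) = -16 + (29*(-1/46) - 23/8) = -16 + (-29/46 - 23/8) = -16 - 645/184 = -3589/184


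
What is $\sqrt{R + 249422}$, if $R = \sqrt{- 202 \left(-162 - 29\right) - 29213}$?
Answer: $\sqrt{249422 + 3 \sqrt{1041}} \approx 499.52$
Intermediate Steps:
$R = 3 \sqrt{1041}$ ($R = \sqrt{\left(-202\right) \left(-191\right) - 29213} = \sqrt{38582 - 29213} = \sqrt{9369} = 3 \sqrt{1041} \approx 96.794$)
$\sqrt{R + 249422} = \sqrt{3 \sqrt{1041} + 249422} = \sqrt{249422 + 3 \sqrt{1041}}$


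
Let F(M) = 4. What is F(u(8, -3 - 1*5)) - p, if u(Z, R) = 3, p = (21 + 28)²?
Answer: -2397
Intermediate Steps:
p = 2401 (p = 49² = 2401)
F(u(8, -3 - 1*5)) - p = 4 - 1*2401 = 4 - 2401 = -2397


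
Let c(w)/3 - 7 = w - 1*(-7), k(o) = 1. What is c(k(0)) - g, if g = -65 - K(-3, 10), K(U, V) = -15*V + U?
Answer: -43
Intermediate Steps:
c(w) = 42 + 3*w (c(w) = 21 + 3*(w - 1*(-7)) = 21 + 3*(w + 7) = 21 + 3*(7 + w) = 21 + (21 + 3*w) = 42 + 3*w)
K(U, V) = U - 15*V
g = 88 (g = -65 - (-3 - 15*10) = -65 - (-3 - 150) = -65 - 1*(-153) = -65 + 153 = 88)
c(k(0)) - g = (42 + 3*1) - 1*88 = (42 + 3) - 88 = 45 - 88 = -43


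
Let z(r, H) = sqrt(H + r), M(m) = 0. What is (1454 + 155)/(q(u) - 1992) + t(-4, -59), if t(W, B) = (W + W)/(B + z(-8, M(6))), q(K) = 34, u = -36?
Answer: -4689625/6831462 + 16*I*sqrt(2)/3489 ≈ -0.68647 + 0.0064854*I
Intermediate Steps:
t(W, B) = 2*W/(B + 2*I*sqrt(2)) (t(W, B) = (W + W)/(B + sqrt(0 - 8)) = (2*W)/(B + sqrt(-8)) = (2*W)/(B + 2*I*sqrt(2)) = 2*W/(B + 2*I*sqrt(2)))
(1454 + 155)/(q(u) - 1992) + t(-4, -59) = (1454 + 155)/(34 - 1992) + 2*(-4)/(-59 + 2*I*sqrt(2)) = 1609/(-1958) - 8/(-59 + 2*I*sqrt(2)) = 1609*(-1/1958) - 8/(-59 + 2*I*sqrt(2)) = -1609/1958 - 8/(-59 + 2*I*sqrt(2))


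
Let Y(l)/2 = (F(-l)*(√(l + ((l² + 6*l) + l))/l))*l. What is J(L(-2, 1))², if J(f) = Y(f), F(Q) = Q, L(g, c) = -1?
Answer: -28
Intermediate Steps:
Y(l) = -2*l*√(l² + 8*l) (Y(l) = 2*(((-l)*(√(l + ((l² + 6*l) + l))/l))*l) = 2*(((-l)*(√(l + (l² + 7*l))/l))*l) = 2*(((-l)*(√(l² + 8*l)/l))*l) = 2*((-√(l² + 8*l))*l) = 2*(-l*√(l² + 8*l)) = -2*l*√(l² + 8*l))
J(f) = -2*f*√(f*(8 + f))
J(L(-2, 1))² = (-2*(-1)*√(-(8 - 1)))² = (-2*(-1)*√(-1*7))² = (-2*(-1)*√(-7))² = (-2*(-1)*I*√7)² = (2*I*√7)² = -28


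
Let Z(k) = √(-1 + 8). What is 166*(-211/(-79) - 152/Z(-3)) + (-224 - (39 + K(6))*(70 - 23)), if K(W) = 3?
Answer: -138616/79 - 25232*√7/7 ≈ -11291.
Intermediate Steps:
Z(k) = √7
166*(-211/(-79) - 152/Z(-3)) + (-224 - (39 + K(6))*(70 - 23)) = 166*(-211/(-79) - 152*√7/7) + (-224 - (39 + 3)*(70 - 23)) = 166*(-211*(-1/79) - 152*√7/7) + (-224 - 42*47) = 166*(211/79 - 152*√7/7) + (-224 - 1*1974) = (35026/79 - 25232*√7/7) + (-224 - 1974) = (35026/79 - 25232*√7/7) - 2198 = -138616/79 - 25232*√7/7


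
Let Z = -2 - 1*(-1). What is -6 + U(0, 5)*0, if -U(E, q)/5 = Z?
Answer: -6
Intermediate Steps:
Z = -1 (Z = -2 + 1 = -1)
U(E, q) = 5 (U(E, q) = -5*(-1) = 5)
-6 + U(0, 5)*0 = -6 + 5*0 = -6 + 0 = -6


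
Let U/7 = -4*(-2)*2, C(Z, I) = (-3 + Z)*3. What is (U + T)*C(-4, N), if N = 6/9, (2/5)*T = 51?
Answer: -10059/2 ≈ -5029.5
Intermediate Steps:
T = 255/2 (T = (5/2)*51 = 255/2 ≈ 127.50)
N = ⅔ (N = 6*(⅑) = ⅔ ≈ 0.66667)
C(Z, I) = -9 + 3*Z
U = 112 (U = 7*(-4*(-2)*2) = 7*(8*2) = 7*16 = 112)
(U + T)*C(-4, N) = (112 + 255/2)*(-9 + 3*(-4)) = 479*(-9 - 12)/2 = (479/2)*(-21) = -10059/2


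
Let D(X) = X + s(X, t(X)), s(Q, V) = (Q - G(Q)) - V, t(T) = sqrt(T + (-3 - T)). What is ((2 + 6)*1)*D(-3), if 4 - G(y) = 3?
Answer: -56 - 8*I*sqrt(3) ≈ -56.0 - 13.856*I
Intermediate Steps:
G(y) = 1 (G(y) = 4 - 1*3 = 4 - 3 = 1)
t(T) = I*sqrt(3) (t(T) = sqrt(-3) = I*sqrt(3))
s(Q, V) = -1 + Q - V (s(Q, V) = (Q - 1*1) - V = (Q - 1) - V = (-1 + Q) - V = -1 + Q - V)
D(X) = -1 + 2*X - I*sqrt(3) (D(X) = X + (-1 + X - I*sqrt(3)) = -1 + 2*X - I*sqrt(3))
((2 + 6)*1)*D(-3) = ((2 + 6)*1)*(-1 + 2*(-3) - I*sqrt(3)) = (8*1)*(-1 - 6 - I*sqrt(3)) = 8*(-7 - I*sqrt(3)) = -56 - 8*I*sqrt(3)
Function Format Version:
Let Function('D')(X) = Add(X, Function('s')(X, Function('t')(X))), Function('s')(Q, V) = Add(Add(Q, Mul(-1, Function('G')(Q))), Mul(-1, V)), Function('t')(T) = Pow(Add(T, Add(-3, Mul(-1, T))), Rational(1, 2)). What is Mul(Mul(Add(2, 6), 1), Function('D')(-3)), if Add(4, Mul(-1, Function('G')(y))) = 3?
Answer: Add(-56, Mul(-8, I, Pow(3, Rational(1, 2)))) ≈ Add(-56.000, Mul(-13.856, I))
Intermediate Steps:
Function('G')(y) = 1 (Function('G')(y) = Add(4, Mul(-1, 3)) = Add(4, -3) = 1)
Function('t')(T) = Mul(I, Pow(3, Rational(1, 2))) (Function('t')(T) = Pow(-3, Rational(1, 2)) = Mul(I, Pow(3, Rational(1, 2))))
Function('s')(Q, V) = Add(-1, Q, Mul(-1, V)) (Function('s')(Q, V) = Add(Add(Q, Mul(-1, 1)), Mul(-1, V)) = Add(Add(Q, -1), Mul(-1, V)) = Add(Add(-1, Q), Mul(-1, V)) = Add(-1, Q, Mul(-1, V)))
Function('D')(X) = Add(-1, Mul(2, X), Mul(-1, I, Pow(3, Rational(1, 2)))) (Function('D')(X) = Add(X, Add(-1, X, Mul(-1, Mul(I, Pow(3, Rational(1, 2)))))) = Add(X, Add(-1, X, Mul(-1, I, Pow(3, Rational(1, 2))))) = Add(-1, Mul(2, X), Mul(-1, I, Pow(3, Rational(1, 2)))))
Mul(Mul(Add(2, 6), 1), Function('D')(-3)) = Mul(Mul(Add(2, 6), 1), Add(-1, Mul(2, -3), Mul(-1, I, Pow(3, Rational(1, 2))))) = Mul(Mul(8, 1), Add(-1, -6, Mul(-1, I, Pow(3, Rational(1, 2))))) = Mul(8, Add(-7, Mul(-1, I, Pow(3, Rational(1, 2))))) = Add(-56, Mul(-8, I, Pow(3, Rational(1, 2))))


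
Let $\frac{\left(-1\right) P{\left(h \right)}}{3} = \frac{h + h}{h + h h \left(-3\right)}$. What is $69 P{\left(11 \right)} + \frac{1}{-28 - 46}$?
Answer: $\frac{7651}{592} \approx 12.924$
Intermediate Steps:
$P{\left(h \right)} = - \frac{6 h}{h - 3 h^{2}}$ ($P{\left(h \right)} = - 3 \frac{h + h}{h + h h \left(-3\right)} = - 3 \frac{2 h}{h + h^{2} \left(-3\right)} = - 3 \frac{2 h}{h - 3 h^{2}} = - \frac{6 h}{h - 3 h^{2}}$)
$69 P{\left(11 \right)} + \frac{1}{-28 - 46} = 69 \frac{6}{-1 + 3 \cdot 11} + \frac{1}{-28 - 46} = 69 \frac{6}{-1 + 33} + \frac{1}{-74} = 69 \cdot \frac{6}{32} - \frac{1}{74} = 69 \cdot 6 \cdot \frac{1}{32} - \frac{1}{74} = 69 \cdot \frac{3}{16} - \frac{1}{74} = \frac{207}{16} - \frac{1}{74} = \frac{7651}{592}$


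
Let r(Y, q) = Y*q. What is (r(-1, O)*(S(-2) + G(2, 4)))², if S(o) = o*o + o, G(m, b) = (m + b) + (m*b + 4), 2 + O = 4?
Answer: 1600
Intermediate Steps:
O = 2 (O = -2 + 4 = 2)
G(m, b) = 4 + b + m + b*m (G(m, b) = (b + m) + (b*m + 4) = (b + m) + (4 + b*m) = 4 + b + m + b*m)
S(o) = o + o² (S(o) = o² + o = o + o²)
(r(-1, O)*(S(-2) + G(2, 4)))² = ((-1*2)*(-2*(1 - 2) + (4 + 4 + 2 + 4*2)))² = (-2*(-2*(-1) + (4 + 4 + 2 + 8)))² = (-2*(2 + 18))² = (-2*20)² = (-40)² = 1600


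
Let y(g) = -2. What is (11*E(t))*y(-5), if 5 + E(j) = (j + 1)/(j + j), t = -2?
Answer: 209/2 ≈ 104.50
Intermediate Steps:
E(j) = -5 + (1 + j)/(2*j) (E(j) = -5 + (j + 1)/(j + j) = -5 + (1 + j)/((2*j)) = -5 + (1 + j)*(1/(2*j)) = -5 + (1 + j)/(2*j))
(11*E(t))*y(-5) = (11*((½)*(1 - 9*(-2))/(-2)))*(-2) = (11*((½)*(-½)*(1 + 18)))*(-2) = (11*((½)*(-½)*19))*(-2) = (11*(-19/4))*(-2) = -209/4*(-2) = 209/2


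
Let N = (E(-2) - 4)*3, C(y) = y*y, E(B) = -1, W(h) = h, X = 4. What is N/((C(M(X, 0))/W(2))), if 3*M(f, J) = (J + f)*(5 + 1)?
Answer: -15/32 ≈ -0.46875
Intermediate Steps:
M(f, J) = 2*J + 2*f (M(f, J) = ((J + f)*(5 + 1))/3 = ((J + f)*6)/3 = (6*J + 6*f)/3 = 2*J + 2*f)
C(y) = y²
N = -15 (N = (-1 - 4)*3 = -5*3 = -15)
N/((C(M(X, 0))/W(2))) = -15*2/(2*0 + 2*4)² = -15*2/(0 + 8)² = -15/(8²*(½)) = -15/(64*(½)) = -15/32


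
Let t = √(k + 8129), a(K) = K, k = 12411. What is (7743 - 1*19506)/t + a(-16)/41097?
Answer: -16/41097 - 11763*√5135/10270 ≈ -82.077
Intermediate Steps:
t = 2*√5135 (t = √(12411 + 8129) = √20540 = 2*√5135 ≈ 143.32)
(7743 - 1*19506)/t + a(-16)/41097 = (7743 - 1*19506)/((2*√5135)) - 16/41097 = (7743 - 19506)*(√5135/10270) - 16*1/41097 = -11763*√5135/10270 - 16/41097 = -16/41097 - 11763*√5135/10270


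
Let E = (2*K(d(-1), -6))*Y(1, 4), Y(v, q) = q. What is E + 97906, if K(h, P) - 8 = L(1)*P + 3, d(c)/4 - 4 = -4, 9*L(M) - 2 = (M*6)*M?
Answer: 293854/3 ≈ 97951.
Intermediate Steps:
L(M) = 2/9 + 2*M²/3 (L(M) = 2/9 + ((M*6)*M)/9 = 2/9 + ((6*M)*M)/9 = 2/9 + (6*M²)/9 = 2/9 + 2*M²/3)
d(c) = 0 (d(c) = 16 + 4*(-4) = 16 - 16 = 0)
K(h, P) = 11 + 8*P/9 (K(h, P) = 8 + ((2/9 + (⅔)*1²)*P + 3) = 8 + ((2/9 + (⅔)*1)*P + 3) = 8 + ((2/9 + ⅔)*P + 3) = 8 + (8*P/9 + 3) = 8 + (3 + 8*P/9) = 11 + 8*P/9)
E = 136/3 (E = (2*(11 + (8/9)*(-6)))*4 = (2*(11 - 16/3))*4 = (2*(17/3))*4 = (34/3)*4 = 136/3 ≈ 45.333)
E + 97906 = 136/3 + 97906 = 293854/3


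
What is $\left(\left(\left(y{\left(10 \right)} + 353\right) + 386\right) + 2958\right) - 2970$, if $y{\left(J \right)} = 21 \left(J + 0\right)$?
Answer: $937$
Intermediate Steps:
$y{\left(J \right)} = 21 J$
$\left(\left(\left(y{\left(10 \right)} + 353\right) + 386\right) + 2958\right) - 2970 = \left(\left(\left(21 \cdot 10 + 353\right) + 386\right) + 2958\right) - 2970 = \left(\left(\left(210 + 353\right) + 386\right) + 2958\right) - 2970 = \left(\left(563 + 386\right) + 2958\right) - 2970 = \left(949 + 2958\right) - 2970 = 3907 - 2970 = 937$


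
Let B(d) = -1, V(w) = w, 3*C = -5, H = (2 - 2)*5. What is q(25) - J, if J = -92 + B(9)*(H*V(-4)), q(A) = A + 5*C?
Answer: 326/3 ≈ 108.67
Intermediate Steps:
H = 0 (H = 0*5 = 0)
C = -5/3 (C = (⅓)*(-5) = -5/3 ≈ -1.6667)
q(A) = -25/3 + A (q(A) = A + 5*(-5/3) = A - 25/3 = -25/3 + A)
J = -92 (J = -92 - 0*(-4) = -92 - 1*0 = -92 + 0 = -92)
q(25) - J = (-25/3 + 25) - 1*(-92) = 50/3 + 92 = 326/3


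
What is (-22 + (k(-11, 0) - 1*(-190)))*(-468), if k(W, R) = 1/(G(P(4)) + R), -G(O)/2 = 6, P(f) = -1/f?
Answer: -78585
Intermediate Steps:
G(O) = -12 (G(O) = -2*6 = -12)
k(W, R) = 1/(-12 + R)
(-22 + (k(-11, 0) - 1*(-190)))*(-468) = (-22 + (1/(-12 + 0) - 1*(-190)))*(-468) = (-22 + (1/(-12) + 190))*(-468) = (-22 + (-1/12 + 190))*(-468) = (-22 + 2279/12)*(-468) = (2015/12)*(-468) = -78585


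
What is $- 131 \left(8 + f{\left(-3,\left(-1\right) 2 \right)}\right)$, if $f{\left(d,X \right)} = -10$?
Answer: $262$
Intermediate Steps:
$- 131 \left(8 + f{\left(-3,\left(-1\right) 2 \right)}\right) = - 131 \left(8 - 10\right) = \left(-131\right) \left(-2\right) = 262$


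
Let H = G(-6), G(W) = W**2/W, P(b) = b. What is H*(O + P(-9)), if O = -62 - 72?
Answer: 858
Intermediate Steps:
G(W) = W
H = -6
O = -134
H*(O + P(-9)) = -6*(-134 - 9) = -6*(-143) = 858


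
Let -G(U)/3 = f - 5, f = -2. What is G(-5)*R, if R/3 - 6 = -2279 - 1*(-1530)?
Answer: -46809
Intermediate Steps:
G(U) = 21 (G(U) = -3*(-2 - 5) = -3*(-7) = 21)
R = -2229 (R = 18 + 3*(-2279 - 1*(-1530)) = 18 + 3*(-2279 + 1530) = 18 + 3*(-749) = 18 - 2247 = -2229)
G(-5)*R = 21*(-2229) = -46809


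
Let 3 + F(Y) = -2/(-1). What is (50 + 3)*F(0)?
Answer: -53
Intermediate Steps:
F(Y) = -1 (F(Y) = -3 - 2/(-1) = -3 - 2*(-1) = -3 + 2 = -1)
(50 + 3)*F(0) = (50 + 3)*(-1) = 53*(-1) = -53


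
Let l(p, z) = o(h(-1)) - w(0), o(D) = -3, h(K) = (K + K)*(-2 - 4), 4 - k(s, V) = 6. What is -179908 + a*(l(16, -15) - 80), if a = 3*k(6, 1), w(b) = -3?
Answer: -179428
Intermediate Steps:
k(s, V) = -2 (k(s, V) = 4 - 1*6 = 4 - 6 = -2)
h(K) = -12*K (h(K) = (2*K)*(-6) = -12*K)
a = -6 (a = 3*(-2) = -6)
l(p, z) = 0 (l(p, z) = -3 - 1*(-3) = -3 + 3 = 0)
-179908 + a*(l(16, -15) - 80) = -179908 - 6*(0 - 80) = -179908 - 6*(-80) = -179908 + 480 = -179428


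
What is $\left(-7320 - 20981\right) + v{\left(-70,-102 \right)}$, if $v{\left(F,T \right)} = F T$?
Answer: $-21161$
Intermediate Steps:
$\left(-7320 - 20981\right) + v{\left(-70,-102 \right)} = \left(-7320 - 20981\right) - -7140 = -28301 + 7140 = -21161$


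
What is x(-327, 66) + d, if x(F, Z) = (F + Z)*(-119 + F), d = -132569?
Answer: -16163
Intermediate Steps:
x(F, Z) = (-119 + F)*(F + Z)
x(-327, 66) + d = ((-327)**2 - 119*(-327) - 119*66 - 327*66) - 132569 = (106929 + 38913 - 7854 - 21582) - 132569 = 116406 - 132569 = -16163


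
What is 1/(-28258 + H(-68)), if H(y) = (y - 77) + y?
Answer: -1/28471 ≈ -3.5123e-5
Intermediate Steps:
H(y) = -77 + 2*y (H(y) = (-77 + y) + y = -77 + 2*y)
1/(-28258 + H(-68)) = 1/(-28258 + (-77 + 2*(-68))) = 1/(-28258 + (-77 - 136)) = 1/(-28258 - 213) = 1/(-28471) = -1/28471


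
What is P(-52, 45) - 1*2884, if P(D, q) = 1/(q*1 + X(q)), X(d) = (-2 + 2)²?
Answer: -129779/45 ≈ -2884.0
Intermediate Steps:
X(d) = 0 (X(d) = 0² = 0)
P(D, q) = 1/q (P(D, q) = 1/(q*1 + 0) = 1/(q + 0) = 1/q)
P(-52, 45) - 1*2884 = 1/45 - 1*2884 = 1/45 - 2884 = -129779/45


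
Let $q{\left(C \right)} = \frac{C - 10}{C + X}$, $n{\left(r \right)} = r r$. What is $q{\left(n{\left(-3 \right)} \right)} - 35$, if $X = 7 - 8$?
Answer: $- \frac{281}{8} \approx -35.125$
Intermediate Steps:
$X = -1$ ($X = 7 - 8 = -1$)
$n{\left(r \right)} = r^{2}$
$q{\left(C \right)} = \frac{-10 + C}{-1 + C}$ ($q{\left(C \right)} = \frac{C - 10}{C - 1} = \frac{-10 + C}{-1 + C}$)
$q{\left(n{\left(-3 \right)} \right)} - 35 = \frac{-10 + \left(-3\right)^{2}}{-1 + \left(-3\right)^{2}} - 35 = \frac{-10 + 9}{-1 + 9} - 35 = \frac{1}{8} \left(-1\right) - 35 = - \frac{1}{8} - 35 = - \frac{281}{8}$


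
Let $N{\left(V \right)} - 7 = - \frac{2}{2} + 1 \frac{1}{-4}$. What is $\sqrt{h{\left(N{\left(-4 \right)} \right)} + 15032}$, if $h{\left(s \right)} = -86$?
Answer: $\sqrt{14946} \approx 122.25$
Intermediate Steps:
$N{\left(V \right)} = \frac{23}{4}$ ($N{\left(V \right)} = 7 + \left(- \frac{2}{2} + 1 \frac{1}{-4}\right) = 7 + \left(\left(-2\right) \frac{1}{2} + 1 \left(- \frac{1}{4}\right)\right) = 7 - \frac{5}{4} = \frac{23}{4}$)
$\sqrt{h{\left(N{\left(-4 \right)} \right)} + 15032} = \sqrt{-86 + 15032} = \sqrt{14946}$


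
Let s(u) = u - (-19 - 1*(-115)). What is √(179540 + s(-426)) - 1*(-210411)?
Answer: 210411 + √179018 ≈ 2.1083e+5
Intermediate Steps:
s(u) = -96 + u (s(u) = u - (-19 + 115) = u - 1*96 = u - 96 = -96 + u)
√(179540 + s(-426)) - 1*(-210411) = √(179540 + (-96 - 426)) - 1*(-210411) = √(179540 - 522) + 210411 = √179018 + 210411 = 210411 + √179018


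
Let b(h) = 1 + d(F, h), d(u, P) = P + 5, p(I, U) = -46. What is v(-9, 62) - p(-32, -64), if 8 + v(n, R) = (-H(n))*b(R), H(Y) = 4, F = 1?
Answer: -234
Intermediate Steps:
d(u, P) = 5 + P
b(h) = 6 + h (b(h) = 1 + (5 + h) = 6 + h)
v(n, R) = -32 - 4*R (v(n, R) = -8 + (-1*4)*(6 + R) = -8 - 4*(6 + R) = -8 + (-24 - 4*R) = -32 - 4*R)
v(-9, 62) - p(-32, -64) = (-32 - 4*62) - 1*(-46) = (-32 - 248) + 46 = -280 + 46 = -234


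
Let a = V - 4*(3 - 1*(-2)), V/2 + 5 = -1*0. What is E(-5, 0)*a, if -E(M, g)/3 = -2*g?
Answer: 0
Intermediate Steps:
V = -10 (V = -10 + 2*(-1*0) = -10 + 2*0 = -10 + 0 = -10)
E(M, g) = 6*g (E(M, g) = -(-6)*g = 6*g)
a = -30 (a = -10 - 4*(3 - 1*(-2)) = -10 - 4*(3 + 2) = -10 - 4*5 = -10 - 20 = -30)
E(-5, 0)*a = (6*0)*(-30) = 0*(-30) = 0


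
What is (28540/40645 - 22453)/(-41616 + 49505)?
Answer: -7935423/2788247 ≈ -2.8460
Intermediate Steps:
(28540/40645 - 22453)/(-41616 + 49505) = (28540*(1/40645) - 22453)/7889 = (5708/8129 - 22453)*(1/7889) = -182514729/8129*1/7889 = -7935423/2788247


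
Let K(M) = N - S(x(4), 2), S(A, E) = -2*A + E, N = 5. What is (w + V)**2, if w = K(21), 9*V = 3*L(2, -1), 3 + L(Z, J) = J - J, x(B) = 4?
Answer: 100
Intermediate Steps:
L(Z, J) = -3 (L(Z, J) = -3 + (J - J) = -3 + 0 = -3)
S(A, E) = E - 2*A
K(M) = 11 (K(M) = 5 - (2 - 2*4) = 5 - (2 - 8) = 5 - 1*(-6) = 5 + 6 = 11)
V = -1 (V = (3*(-3))/9 = (1/9)*(-9) = -1)
w = 11
(w + V)**2 = (11 - 1)**2 = 10**2 = 100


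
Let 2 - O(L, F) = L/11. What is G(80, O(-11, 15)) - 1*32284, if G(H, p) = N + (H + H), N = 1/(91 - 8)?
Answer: -2666291/83 ≈ -32124.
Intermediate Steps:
N = 1/83 ≈ 0.012048
O(L, F) = 2 - L/11
G(H, p) = 1/83 + 2*H (G(H, p) = 1/83 + (H + H) = 1/83 + 2*H)
G(80, O(-11, 15)) - 1*32284 = (1/83 + 2*80) - 1*32284 = (1/83 + 160) - 32284 = 13281/83 - 32284 = -2666291/83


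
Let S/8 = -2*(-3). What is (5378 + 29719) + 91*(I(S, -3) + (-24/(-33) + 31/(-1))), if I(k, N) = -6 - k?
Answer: 301710/11 ≈ 27428.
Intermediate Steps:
S = 48 (S = 8*(-2*(-3)) = 8*6 = 48)
(5378 + 29719) + 91*(I(S, -3) + (-24/(-33) + 31/(-1))) = (5378 + 29719) + 91*((-6 - 1*48) + (-24/(-33) + 31/(-1))) = 35097 + 91*((-6 - 48) + (-24*(-1/33) + 31*(-1))) = 35097 + 91*(-54 + (8/11 - 31)) = 35097 + 91*(-54 - 333/11) = 35097 + 91*(-927/11) = 35097 - 84357/11 = 301710/11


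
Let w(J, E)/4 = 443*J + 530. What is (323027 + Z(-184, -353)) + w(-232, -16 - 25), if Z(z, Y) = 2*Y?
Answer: -86663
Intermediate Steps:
w(J, E) = 2120 + 1772*J (w(J, E) = 4*(443*J + 530) = 4*(530 + 443*J) = 2120 + 1772*J)
(323027 + Z(-184, -353)) + w(-232, -16 - 25) = (323027 + 2*(-353)) + (2120 + 1772*(-232)) = (323027 - 706) + (2120 - 411104) = 322321 - 408984 = -86663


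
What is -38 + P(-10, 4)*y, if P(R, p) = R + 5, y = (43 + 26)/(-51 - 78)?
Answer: -1519/43 ≈ -35.326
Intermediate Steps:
y = -23/43 (y = 69/(-129) = 69*(-1/129) = -23/43 ≈ -0.53488)
P(R, p) = 5 + R
-38 + P(-10, 4)*y = -38 + (5 - 10)*(-23/43) = -38 - 5*(-23/43) = -38 + 115/43 = -1519/43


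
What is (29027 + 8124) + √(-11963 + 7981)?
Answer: 37151 + I*√3982 ≈ 37151.0 + 63.103*I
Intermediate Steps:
(29027 + 8124) + √(-11963 + 7981) = 37151 + √(-3982) = 37151 + I*√3982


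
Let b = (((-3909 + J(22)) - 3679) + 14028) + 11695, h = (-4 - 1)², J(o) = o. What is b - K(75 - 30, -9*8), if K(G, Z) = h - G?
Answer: 18177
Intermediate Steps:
h = 25 (h = (-5)² = 25)
b = 18157 (b = (((-3909 + 22) - 3679) + 14028) + 11695 = ((-3887 - 3679) + 14028) + 11695 = (-7566 + 14028) + 11695 = 6462 + 11695 = 18157)
K(G, Z) = 25 - G
b - K(75 - 30, -9*8) = 18157 - (25 - (75 - 30)) = 18157 - (25 - 1*45) = 18157 - (25 - 45) = 18157 - 1*(-20) = 18157 + 20 = 18177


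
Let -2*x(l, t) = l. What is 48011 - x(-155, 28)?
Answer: 95867/2 ≈ 47934.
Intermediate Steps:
x(l, t) = -l/2
48011 - x(-155, 28) = 48011 - (-1)*(-155)/2 = 48011 - 1*155/2 = 48011 - 155/2 = 95867/2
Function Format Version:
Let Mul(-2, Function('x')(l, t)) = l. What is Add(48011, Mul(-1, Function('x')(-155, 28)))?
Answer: Rational(95867, 2) ≈ 47934.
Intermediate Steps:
Function('x')(l, t) = Mul(Rational(-1, 2), l)
Add(48011, Mul(-1, Function('x')(-155, 28))) = Add(48011, Mul(-1, Mul(Rational(-1, 2), -155))) = Add(48011, Mul(-1, Rational(155, 2))) = Add(48011, Rational(-155, 2)) = Rational(95867, 2)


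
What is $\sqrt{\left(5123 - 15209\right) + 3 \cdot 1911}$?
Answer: $i \sqrt{4353} \approx 65.977 i$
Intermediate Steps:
$\sqrt{\left(5123 - 15209\right) + 3 \cdot 1911} = \sqrt{-10086 + 5733} = \sqrt{-4353} = i \sqrt{4353}$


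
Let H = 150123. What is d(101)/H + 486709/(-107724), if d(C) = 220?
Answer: -8115835103/1796872228 ≈ -4.5166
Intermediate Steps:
d(101)/H + 486709/(-107724) = 220/150123 + 486709/(-107724) = 220*(1/150123) + 486709*(-1/107724) = 220/150123 - 486709/107724 = -8115835103/1796872228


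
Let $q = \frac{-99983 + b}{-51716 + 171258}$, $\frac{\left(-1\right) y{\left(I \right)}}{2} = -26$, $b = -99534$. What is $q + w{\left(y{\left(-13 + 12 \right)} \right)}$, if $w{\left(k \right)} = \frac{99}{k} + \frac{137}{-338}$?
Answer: $- \frac{6888723}{40405196} \approx -0.17049$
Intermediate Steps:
$y{\left(I \right)} = 52$ ($y{\left(I \right)} = \left(-2\right) \left(-26\right) = 52$)
$w{\left(k \right)} = - \frac{137}{338} + \frac{99}{k}$ ($w{\left(k \right)} = \frac{99}{k} + 137 \left(- \frac{1}{338}\right) = \frac{99}{k} - \frac{137}{338} = - \frac{137}{338} + \frac{99}{k}$)
$q = - \frac{199517}{119542}$ ($q = \frac{-99983 - 99534}{-51716 + 171258} = - \frac{199517}{119542} \approx -1.669$)
$q + w{\left(y{\left(-13 + 12 \right)} \right)} = - \frac{199517}{119542} - \left(\frac{137}{338} - \frac{99}{52}\right) = - \frac{199517}{119542} + \left(- \frac{137}{338} + 99 \cdot \frac{1}{52}\right) = - \frac{199517}{119542} + \left(- \frac{137}{338} + \frac{99}{52}\right) = - \frac{199517}{119542} + \frac{1013}{676} = - \frac{6888723}{40405196}$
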